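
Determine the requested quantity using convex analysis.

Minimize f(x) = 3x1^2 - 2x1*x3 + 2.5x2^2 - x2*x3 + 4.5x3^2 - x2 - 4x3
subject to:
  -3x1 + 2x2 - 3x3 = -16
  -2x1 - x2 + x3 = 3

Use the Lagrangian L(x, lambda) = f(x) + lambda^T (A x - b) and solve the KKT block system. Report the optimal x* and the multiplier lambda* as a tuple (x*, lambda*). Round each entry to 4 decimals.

Form the Lagrangian:
  L(x, lambda) = (1/2) x^T Q x + c^T x + lambda^T (A x - b)
Stationarity (grad_x L = 0): Q x + c + A^T lambda = 0.
Primal feasibility: A x = b.

This gives the KKT block system:
  [ Q   A^T ] [ x     ]   [-c ]
  [ A    0  ] [ lambda ] = [ b ]

Solving the linear system:
  x*      = (1.0464, -2.4178, 2.6751)
  lambda* = (4.6366, -6.4907)
  f(x*)   = 42.6877

x* = (1.0464, -2.4178, 2.6751), lambda* = (4.6366, -6.4907)


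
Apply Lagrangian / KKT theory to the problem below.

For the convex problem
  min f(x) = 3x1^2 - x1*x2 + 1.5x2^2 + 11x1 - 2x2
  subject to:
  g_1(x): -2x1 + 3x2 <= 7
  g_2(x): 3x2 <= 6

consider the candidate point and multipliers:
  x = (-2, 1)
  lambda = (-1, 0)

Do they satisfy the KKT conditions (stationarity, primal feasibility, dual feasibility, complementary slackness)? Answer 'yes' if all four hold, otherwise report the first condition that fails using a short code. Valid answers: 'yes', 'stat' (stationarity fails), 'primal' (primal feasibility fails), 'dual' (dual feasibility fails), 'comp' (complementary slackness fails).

Gradient of f: grad f(x) = Q x + c = (-2, 3)
Constraint values g_i(x) = a_i^T x - b_i:
  g_1((-2, 1)) = 0
  g_2((-2, 1)) = -3
Stationarity residual: grad f(x) + sum_i lambda_i a_i = (0, 0)
  -> stationarity OK
Primal feasibility (all g_i <= 0): OK
Dual feasibility (all lambda_i >= 0): FAILS
Complementary slackness (lambda_i * g_i(x) = 0 for all i): OK

Verdict: the first failing condition is dual_feasibility -> dual.

dual


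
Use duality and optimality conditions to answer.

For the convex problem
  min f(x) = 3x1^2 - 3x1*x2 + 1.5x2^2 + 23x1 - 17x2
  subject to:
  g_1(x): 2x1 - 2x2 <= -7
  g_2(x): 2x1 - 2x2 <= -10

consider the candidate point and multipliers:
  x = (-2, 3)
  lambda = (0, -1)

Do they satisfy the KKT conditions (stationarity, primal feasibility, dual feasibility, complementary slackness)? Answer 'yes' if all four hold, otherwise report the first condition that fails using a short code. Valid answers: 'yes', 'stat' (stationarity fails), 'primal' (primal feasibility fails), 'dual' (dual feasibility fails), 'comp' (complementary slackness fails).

Gradient of f: grad f(x) = Q x + c = (2, -2)
Constraint values g_i(x) = a_i^T x - b_i:
  g_1((-2, 3)) = -3
  g_2((-2, 3)) = 0
Stationarity residual: grad f(x) + sum_i lambda_i a_i = (0, 0)
  -> stationarity OK
Primal feasibility (all g_i <= 0): OK
Dual feasibility (all lambda_i >= 0): FAILS
Complementary slackness (lambda_i * g_i(x) = 0 for all i): OK

Verdict: the first failing condition is dual_feasibility -> dual.

dual


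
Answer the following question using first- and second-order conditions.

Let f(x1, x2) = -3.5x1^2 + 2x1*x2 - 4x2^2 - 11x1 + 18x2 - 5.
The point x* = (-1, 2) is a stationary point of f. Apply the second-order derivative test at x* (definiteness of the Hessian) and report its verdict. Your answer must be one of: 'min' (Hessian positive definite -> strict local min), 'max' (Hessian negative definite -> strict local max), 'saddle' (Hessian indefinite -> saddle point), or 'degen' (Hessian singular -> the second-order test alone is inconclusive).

Compute the Hessian H = grad^2 f:
  H = [[-7, 2], [2, -8]]
Verify stationarity: grad f(x*) = H x* + g = (0, 0).
Eigenvalues of H: -9.5616, -5.4384.
Both eigenvalues < 0, so H is negative definite -> x* is a strict local max.

max


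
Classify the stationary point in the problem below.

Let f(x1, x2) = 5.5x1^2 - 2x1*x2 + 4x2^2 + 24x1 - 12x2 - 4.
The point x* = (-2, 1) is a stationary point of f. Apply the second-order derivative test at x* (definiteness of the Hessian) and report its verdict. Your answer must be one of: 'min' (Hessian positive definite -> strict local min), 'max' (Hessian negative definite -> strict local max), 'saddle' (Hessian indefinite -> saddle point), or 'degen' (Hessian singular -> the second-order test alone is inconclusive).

Compute the Hessian H = grad^2 f:
  H = [[11, -2], [-2, 8]]
Verify stationarity: grad f(x*) = H x* + g = (0, 0).
Eigenvalues of H: 7, 12.
Both eigenvalues > 0, so H is positive definite -> x* is a strict local min.

min


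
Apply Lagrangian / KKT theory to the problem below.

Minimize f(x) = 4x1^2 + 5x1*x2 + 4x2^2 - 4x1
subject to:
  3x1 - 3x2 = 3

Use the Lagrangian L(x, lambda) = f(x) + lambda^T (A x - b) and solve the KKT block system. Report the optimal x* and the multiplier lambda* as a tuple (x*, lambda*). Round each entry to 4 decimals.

Form the Lagrangian:
  L(x, lambda) = (1/2) x^T Q x + c^T x + lambda^T (A x - b)
Stationarity (grad_x L = 0): Q x + c + A^T lambda = 0.
Primal feasibility: A x = b.

This gives the KKT block system:
  [ Q   A^T ] [ x     ]   [-c ]
  [ A    0  ] [ lambda ] = [ b ]

Solving the linear system:
  x*      = (0.6538, -0.3462)
  lambda* = (0.1667)
  f(x*)   = -1.5577

x* = (0.6538, -0.3462), lambda* = (0.1667)


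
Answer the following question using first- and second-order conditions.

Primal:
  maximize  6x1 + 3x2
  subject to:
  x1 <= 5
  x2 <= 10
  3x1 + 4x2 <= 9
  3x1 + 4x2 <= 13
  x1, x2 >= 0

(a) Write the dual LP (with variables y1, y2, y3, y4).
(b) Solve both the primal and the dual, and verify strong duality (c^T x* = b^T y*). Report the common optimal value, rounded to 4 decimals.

The standard primal-dual pair for 'max c^T x s.t. A x <= b, x >= 0' is:
  Dual:  min b^T y  s.t.  A^T y >= c,  y >= 0.

So the dual LP is:
  minimize  5y1 + 10y2 + 9y3 + 13y4
  subject to:
    y1 + 3y3 + 3y4 >= 6
    y2 + 4y3 + 4y4 >= 3
    y1, y2, y3, y4 >= 0

Solving the primal: x* = (3, 0).
  primal value c^T x* = 18.
Solving the dual: y* = (0, 0, 2, 0).
  dual value b^T y* = 18.
Strong duality: c^T x* = b^T y*. Confirmed.

18


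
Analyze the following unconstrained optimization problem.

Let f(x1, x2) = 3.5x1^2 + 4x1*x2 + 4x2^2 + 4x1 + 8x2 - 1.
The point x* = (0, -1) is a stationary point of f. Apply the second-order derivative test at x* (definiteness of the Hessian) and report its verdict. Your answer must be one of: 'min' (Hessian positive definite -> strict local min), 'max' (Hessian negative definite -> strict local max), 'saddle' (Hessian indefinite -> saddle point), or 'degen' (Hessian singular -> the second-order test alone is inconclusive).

Compute the Hessian H = grad^2 f:
  H = [[7, 4], [4, 8]]
Verify stationarity: grad f(x*) = H x* + g = (0, 0).
Eigenvalues of H: 3.4689, 11.5311.
Both eigenvalues > 0, so H is positive definite -> x* is a strict local min.

min


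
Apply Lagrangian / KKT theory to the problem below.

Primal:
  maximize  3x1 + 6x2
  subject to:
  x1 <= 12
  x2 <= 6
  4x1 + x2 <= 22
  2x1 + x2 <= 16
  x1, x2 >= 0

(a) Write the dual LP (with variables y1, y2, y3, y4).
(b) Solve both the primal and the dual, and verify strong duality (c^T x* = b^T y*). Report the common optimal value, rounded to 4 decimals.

The standard primal-dual pair for 'max c^T x s.t. A x <= b, x >= 0' is:
  Dual:  min b^T y  s.t.  A^T y >= c,  y >= 0.

So the dual LP is:
  minimize  12y1 + 6y2 + 22y3 + 16y4
  subject to:
    y1 + 4y3 + 2y4 >= 3
    y2 + y3 + y4 >= 6
    y1, y2, y3, y4 >= 0

Solving the primal: x* = (4, 6).
  primal value c^T x* = 48.
Solving the dual: y* = (0, 5.25, 0.75, 0).
  dual value b^T y* = 48.
Strong duality: c^T x* = b^T y*. Confirmed.

48


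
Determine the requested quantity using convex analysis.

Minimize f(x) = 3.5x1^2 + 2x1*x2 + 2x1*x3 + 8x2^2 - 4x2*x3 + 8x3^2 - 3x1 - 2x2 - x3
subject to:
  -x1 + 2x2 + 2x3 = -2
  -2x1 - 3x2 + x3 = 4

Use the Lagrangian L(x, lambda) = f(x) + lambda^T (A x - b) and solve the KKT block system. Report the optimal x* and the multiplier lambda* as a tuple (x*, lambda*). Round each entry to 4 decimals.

Form the Lagrangian:
  L(x, lambda) = (1/2) x^T Q x + c^T x + lambda^T (A x - b)
Stationarity (grad_x L = 0): Q x + c + A^T lambda = 0.
Primal feasibility: A x = b.

This gives the KKT block system:
  [ Q   A^T ] [ x     ]   [-c ]
  [ A    0  ] [ lambda ] = [ b ]

Solving the linear system:
  x*      = (-0.4067, -1.0975, -0.1059)
  lambda* = (2.1627, -5.2081)
  f(x*)   = 14.3394

x* = (-0.4067, -1.0975, -0.1059), lambda* = (2.1627, -5.2081)


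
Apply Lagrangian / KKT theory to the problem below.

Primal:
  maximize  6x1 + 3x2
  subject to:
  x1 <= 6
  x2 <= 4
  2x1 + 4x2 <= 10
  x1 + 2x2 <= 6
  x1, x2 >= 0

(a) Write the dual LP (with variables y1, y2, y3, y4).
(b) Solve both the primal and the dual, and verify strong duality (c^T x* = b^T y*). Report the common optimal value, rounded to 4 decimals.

The standard primal-dual pair for 'max c^T x s.t. A x <= b, x >= 0' is:
  Dual:  min b^T y  s.t.  A^T y >= c,  y >= 0.

So the dual LP is:
  minimize  6y1 + 4y2 + 10y3 + 6y4
  subject to:
    y1 + 2y3 + y4 >= 6
    y2 + 4y3 + 2y4 >= 3
    y1, y2, y3, y4 >= 0

Solving the primal: x* = (5, 0).
  primal value c^T x* = 30.
Solving the dual: y* = (0, 0, 3, 0).
  dual value b^T y* = 30.
Strong duality: c^T x* = b^T y*. Confirmed.

30


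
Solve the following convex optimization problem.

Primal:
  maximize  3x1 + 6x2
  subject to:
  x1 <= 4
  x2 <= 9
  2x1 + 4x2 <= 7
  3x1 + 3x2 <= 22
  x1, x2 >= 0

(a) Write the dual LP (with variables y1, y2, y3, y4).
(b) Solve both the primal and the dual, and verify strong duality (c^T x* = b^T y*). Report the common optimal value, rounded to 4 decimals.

The standard primal-dual pair for 'max c^T x s.t. A x <= b, x >= 0' is:
  Dual:  min b^T y  s.t.  A^T y >= c,  y >= 0.

So the dual LP is:
  minimize  4y1 + 9y2 + 7y3 + 22y4
  subject to:
    y1 + 2y3 + 3y4 >= 3
    y2 + 4y3 + 3y4 >= 6
    y1, y2, y3, y4 >= 0

Solving the primal: x* = (3.5, 0).
  primal value c^T x* = 10.5.
Solving the dual: y* = (0, 0, 1.5, 0).
  dual value b^T y* = 10.5.
Strong duality: c^T x* = b^T y*. Confirmed.

10.5


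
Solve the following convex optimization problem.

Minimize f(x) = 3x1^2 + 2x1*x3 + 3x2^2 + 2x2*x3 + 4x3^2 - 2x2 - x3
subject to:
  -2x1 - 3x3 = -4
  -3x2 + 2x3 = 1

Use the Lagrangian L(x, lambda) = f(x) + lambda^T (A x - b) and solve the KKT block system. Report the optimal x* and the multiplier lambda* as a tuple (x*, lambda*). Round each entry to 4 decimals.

Form the Lagrangian:
  L(x, lambda) = (1/2) x^T Q x + c^T x + lambda^T (A x - b)
Stationarity (grad_x L = 0): Q x + c + A^T lambda = 0.
Primal feasibility: A x = b.

This gives the KKT block system:
  [ Q   A^T ] [ x     ]   [-c ]
  [ A    0  ] [ lambda ] = [ b ]

Solving the linear system:
  x*      = (0.68, 0.2533, 0.88)
  lambda* = (2.92, 0.4267)
  f(x*)   = 4.9333

x* = (0.68, 0.2533, 0.88), lambda* = (2.92, 0.4267)


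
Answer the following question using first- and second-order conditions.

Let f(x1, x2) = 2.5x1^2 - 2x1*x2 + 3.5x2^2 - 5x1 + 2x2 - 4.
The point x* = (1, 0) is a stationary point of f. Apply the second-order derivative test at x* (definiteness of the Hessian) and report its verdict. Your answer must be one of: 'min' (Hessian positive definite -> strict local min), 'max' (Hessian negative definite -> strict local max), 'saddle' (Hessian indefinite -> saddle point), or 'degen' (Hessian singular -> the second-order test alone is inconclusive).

Compute the Hessian H = grad^2 f:
  H = [[5, -2], [-2, 7]]
Verify stationarity: grad f(x*) = H x* + g = (0, 0).
Eigenvalues of H: 3.7639, 8.2361.
Both eigenvalues > 0, so H is positive definite -> x* is a strict local min.

min


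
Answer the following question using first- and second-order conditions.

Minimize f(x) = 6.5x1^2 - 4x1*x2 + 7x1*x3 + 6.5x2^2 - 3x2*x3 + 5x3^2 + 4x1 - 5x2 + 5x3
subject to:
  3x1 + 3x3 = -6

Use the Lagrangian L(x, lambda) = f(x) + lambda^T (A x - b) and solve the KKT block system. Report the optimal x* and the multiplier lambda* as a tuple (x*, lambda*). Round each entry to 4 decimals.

Form the Lagrangian:
  L(x, lambda) = (1/2) x^T Q x + c^T x + lambda^T (A x - b)
Stationarity (grad_x L = 0): Q x + c + A^T lambda = 0.
Primal feasibility: A x = b.

This gives the KKT block system:
  [ Q   A^T ] [ x     ]   [-c ]
  [ A    0  ] [ lambda ] = [ b ]

Solving the linear system:
  x*      = (-0.569, -0.1207, -1.431)
  lambda* = (4.3103)
  f(x*)   = 8.5172

x* = (-0.569, -0.1207, -1.431), lambda* = (4.3103)


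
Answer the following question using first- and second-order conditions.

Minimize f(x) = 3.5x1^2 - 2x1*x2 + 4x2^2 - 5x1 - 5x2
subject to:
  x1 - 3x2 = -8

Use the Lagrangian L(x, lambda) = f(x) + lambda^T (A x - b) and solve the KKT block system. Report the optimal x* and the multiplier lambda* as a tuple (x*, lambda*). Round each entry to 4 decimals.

Form the Lagrangian:
  L(x, lambda) = (1/2) x^T Q x + c^T x + lambda^T (A x - b)
Stationarity (grad_x L = 0): Q x + c + A^T lambda = 0.
Primal feasibility: A x = b.

This gives the KKT block system:
  [ Q   A^T ] [ x     ]   [-c ]
  [ A    0  ] [ lambda ] = [ b ]

Solving the linear system:
  x*      = (0.7458, 2.9153)
  lambda* = (5.6102)
  f(x*)   = 13.2881

x* = (0.7458, 2.9153), lambda* = (5.6102)


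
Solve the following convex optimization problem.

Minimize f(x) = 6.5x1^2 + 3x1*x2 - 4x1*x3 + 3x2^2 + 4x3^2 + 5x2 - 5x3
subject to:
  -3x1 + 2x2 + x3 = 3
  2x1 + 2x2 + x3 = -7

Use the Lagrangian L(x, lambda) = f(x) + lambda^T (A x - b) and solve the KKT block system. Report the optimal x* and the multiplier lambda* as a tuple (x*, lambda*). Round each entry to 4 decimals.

Form the Lagrangian:
  L(x, lambda) = (1/2) x^T Q x + c^T x + lambda^T (A x - b)
Stationarity (grad_x L = 0): Q x + c + A^T lambda = 0.
Primal feasibility: A x = b.

This gives the KKT block system:
  [ Q   A^T ] [ x     ]   [-c ]
  [ A    0  ] [ lambda ] = [ b ]

Solving the linear system:
  x*      = (-2, -1.0789, -0.8421)
  lambda* = (-3.6789, 7.4158)
  f(x*)   = 30.8816

x* = (-2, -1.0789, -0.8421), lambda* = (-3.6789, 7.4158)


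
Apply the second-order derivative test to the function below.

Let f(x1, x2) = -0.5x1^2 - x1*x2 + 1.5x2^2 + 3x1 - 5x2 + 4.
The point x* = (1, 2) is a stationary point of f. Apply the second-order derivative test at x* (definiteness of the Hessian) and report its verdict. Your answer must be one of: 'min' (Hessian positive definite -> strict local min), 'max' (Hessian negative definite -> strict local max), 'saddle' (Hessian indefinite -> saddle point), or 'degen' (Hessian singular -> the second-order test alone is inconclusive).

Compute the Hessian H = grad^2 f:
  H = [[-1, -1], [-1, 3]]
Verify stationarity: grad f(x*) = H x* + g = (0, 0).
Eigenvalues of H: -1.2361, 3.2361.
Eigenvalues have mixed signs, so H is indefinite -> x* is a saddle point.

saddle


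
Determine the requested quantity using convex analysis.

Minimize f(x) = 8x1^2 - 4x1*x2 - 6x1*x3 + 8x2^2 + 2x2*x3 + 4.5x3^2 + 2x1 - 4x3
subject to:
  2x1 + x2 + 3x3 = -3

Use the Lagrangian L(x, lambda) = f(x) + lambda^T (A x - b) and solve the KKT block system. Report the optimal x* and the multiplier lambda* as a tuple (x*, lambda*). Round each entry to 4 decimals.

Form the Lagrangian:
  L(x, lambda) = (1/2) x^T Q x + c^T x + lambda^T (A x - b)
Stationarity (grad_x L = 0): Q x + c + A^T lambda = 0.
Primal feasibility: A x = b.

This gives the KKT block system:
  [ Q   A^T ] [ x     ]   [-c ]
  [ A    0  ] [ lambda ] = [ b ]

Solving the linear system:
  x*      = (-0.6048, -0.2004, -0.53)
  lambda* = (1.8474)
  f(x*)   = 3.2263

x* = (-0.6048, -0.2004, -0.53), lambda* = (1.8474)


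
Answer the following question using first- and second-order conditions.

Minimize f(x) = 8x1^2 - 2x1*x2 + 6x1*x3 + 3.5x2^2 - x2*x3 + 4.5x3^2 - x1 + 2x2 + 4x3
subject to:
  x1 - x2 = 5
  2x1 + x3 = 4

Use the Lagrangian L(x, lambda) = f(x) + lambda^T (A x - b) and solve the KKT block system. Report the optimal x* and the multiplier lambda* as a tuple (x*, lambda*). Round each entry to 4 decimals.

Form the Lagrangian:
  L(x, lambda) = (1/2) x^T Q x + c^T x + lambda^T (A x - b)
Stationarity (grad_x L = 0): Q x + c + A^T lambda = 0.
Primal feasibility: A x = b.

This gives the KKT block system:
  [ Q   A^T ] [ x     ]   [-c ]
  [ A    0  ] [ lambda ] = [ b ]

Solving the linear system:
  x*      = (2.6857, -2.3143, -1.3714)
  lambda* = (-18.2, -10.0857)
  f(x*)   = 59.2714

x* = (2.6857, -2.3143, -1.3714), lambda* = (-18.2, -10.0857)


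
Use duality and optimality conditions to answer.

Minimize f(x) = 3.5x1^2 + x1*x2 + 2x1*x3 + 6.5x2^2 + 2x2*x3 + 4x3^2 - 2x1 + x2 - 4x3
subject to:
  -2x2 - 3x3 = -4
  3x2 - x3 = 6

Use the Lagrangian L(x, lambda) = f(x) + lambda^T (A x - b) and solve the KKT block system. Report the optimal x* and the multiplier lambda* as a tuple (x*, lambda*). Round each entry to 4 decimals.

Form the Lagrangian:
  L(x, lambda) = (1/2) x^T Q x + c^T x + lambda^T (A x - b)
Stationarity (grad_x L = 0): Q x + c + A^T lambda = 0.
Primal feasibility: A x = b.

This gives the KKT block system:
  [ Q   A^T ] [ x     ]   [-c ]
  [ A    0  ] [ lambda ] = [ b ]

Solving the linear system:
  x*      = (0, 2, 0)
  lambda* = (2.4545, -7.3636)
  f(x*)   = 28

x* = (0, 2, 0), lambda* = (2.4545, -7.3636)


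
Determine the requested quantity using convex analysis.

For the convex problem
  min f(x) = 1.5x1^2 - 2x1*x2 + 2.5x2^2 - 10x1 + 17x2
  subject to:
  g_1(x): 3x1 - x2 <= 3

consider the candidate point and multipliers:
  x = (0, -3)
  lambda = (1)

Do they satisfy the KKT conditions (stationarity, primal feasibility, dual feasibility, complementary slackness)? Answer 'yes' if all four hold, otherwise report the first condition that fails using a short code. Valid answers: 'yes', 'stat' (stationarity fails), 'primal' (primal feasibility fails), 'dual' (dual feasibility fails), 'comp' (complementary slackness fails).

Gradient of f: grad f(x) = Q x + c = (-4, 2)
Constraint values g_i(x) = a_i^T x - b_i:
  g_1((0, -3)) = 0
Stationarity residual: grad f(x) + sum_i lambda_i a_i = (-1, 1)
  -> stationarity FAILS
Primal feasibility (all g_i <= 0): OK
Dual feasibility (all lambda_i >= 0): OK
Complementary slackness (lambda_i * g_i(x) = 0 for all i): OK

Verdict: the first failing condition is stationarity -> stat.

stat


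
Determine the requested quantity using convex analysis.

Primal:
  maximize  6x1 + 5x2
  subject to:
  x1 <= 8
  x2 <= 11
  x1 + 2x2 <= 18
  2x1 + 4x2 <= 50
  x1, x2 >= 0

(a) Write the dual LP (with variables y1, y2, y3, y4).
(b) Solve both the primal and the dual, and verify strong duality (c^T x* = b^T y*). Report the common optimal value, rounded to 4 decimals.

The standard primal-dual pair for 'max c^T x s.t. A x <= b, x >= 0' is:
  Dual:  min b^T y  s.t.  A^T y >= c,  y >= 0.

So the dual LP is:
  minimize  8y1 + 11y2 + 18y3 + 50y4
  subject to:
    y1 + y3 + 2y4 >= 6
    y2 + 2y3 + 4y4 >= 5
    y1, y2, y3, y4 >= 0

Solving the primal: x* = (8, 5).
  primal value c^T x* = 73.
Solving the dual: y* = (3.5, 0, 2.5, 0).
  dual value b^T y* = 73.
Strong duality: c^T x* = b^T y*. Confirmed.

73


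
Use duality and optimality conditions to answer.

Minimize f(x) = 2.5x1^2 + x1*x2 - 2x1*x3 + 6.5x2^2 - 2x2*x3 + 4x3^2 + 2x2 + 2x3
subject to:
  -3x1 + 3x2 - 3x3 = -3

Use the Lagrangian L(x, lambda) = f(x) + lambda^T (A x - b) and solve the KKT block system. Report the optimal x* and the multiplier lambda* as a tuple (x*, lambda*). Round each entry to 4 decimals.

Form the Lagrangian:
  L(x, lambda) = (1/2) x^T Q x + c^T x + lambda^T (A x - b)
Stationarity (grad_x L = 0): Q x + c + A^T lambda = 0.
Primal feasibility: A x = b.

This gives the KKT block system:
  [ Q   A^T ] [ x     ]   [-c ]
  [ A    0  ] [ lambda ] = [ b ]

Solving the linear system:
  x*      = (0.5583, -0.3583, 0.0833)
  lambda* = (0.7556)
  f(x*)   = 0.8583

x* = (0.5583, -0.3583, 0.0833), lambda* = (0.7556)


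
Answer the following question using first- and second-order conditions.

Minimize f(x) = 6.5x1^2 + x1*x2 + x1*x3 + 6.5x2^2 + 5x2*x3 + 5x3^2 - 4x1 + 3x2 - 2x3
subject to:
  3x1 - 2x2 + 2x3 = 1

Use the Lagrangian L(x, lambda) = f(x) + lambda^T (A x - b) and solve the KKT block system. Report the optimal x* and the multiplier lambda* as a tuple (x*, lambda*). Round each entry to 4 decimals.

Form the Lagrangian:
  L(x, lambda) = (1/2) x^T Q x + c^T x + lambda^T (A x - b)
Stationarity (grad_x L = 0): Q x + c + A^T lambda = 0.
Primal feasibility: A x = b.

This gives the KKT block system:
  [ Q   A^T ] [ x     ]   [-c ]
  [ A    0  ] [ lambda ] = [ b ]

Solving the linear system:
  x*      = (0.1376, -0.1721, 0.1215)
  lambda* = (0.7539)
  f(x*)   = -1.0318

x* = (0.1376, -0.1721, 0.1215), lambda* = (0.7539)


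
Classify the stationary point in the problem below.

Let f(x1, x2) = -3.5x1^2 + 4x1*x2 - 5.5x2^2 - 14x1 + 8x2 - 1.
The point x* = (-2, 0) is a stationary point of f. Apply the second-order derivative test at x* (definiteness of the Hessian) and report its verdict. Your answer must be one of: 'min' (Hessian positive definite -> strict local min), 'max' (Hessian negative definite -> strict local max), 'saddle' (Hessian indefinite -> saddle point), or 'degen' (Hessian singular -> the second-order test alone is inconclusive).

Compute the Hessian H = grad^2 f:
  H = [[-7, 4], [4, -11]]
Verify stationarity: grad f(x*) = H x* + g = (0, 0).
Eigenvalues of H: -13.4721, -4.5279.
Both eigenvalues < 0, so H is negative definite -> x* is a strict local max.

max


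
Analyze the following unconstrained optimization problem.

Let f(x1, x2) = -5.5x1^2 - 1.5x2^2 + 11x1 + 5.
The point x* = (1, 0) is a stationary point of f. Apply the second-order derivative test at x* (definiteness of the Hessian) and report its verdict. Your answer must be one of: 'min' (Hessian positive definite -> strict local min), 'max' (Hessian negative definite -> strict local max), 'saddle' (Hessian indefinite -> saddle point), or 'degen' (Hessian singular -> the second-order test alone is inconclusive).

Compute the Hessian H = grad^2 f:
  H = [[-11, 0], [0, -3]]
Verify stationarity: grad f(x*) = H x* + g = (0, 0).
Eigenvalues of H: -11, -3.
Both eigenvalues < 0, so H is negative definite -> x* is a strict local max.

max


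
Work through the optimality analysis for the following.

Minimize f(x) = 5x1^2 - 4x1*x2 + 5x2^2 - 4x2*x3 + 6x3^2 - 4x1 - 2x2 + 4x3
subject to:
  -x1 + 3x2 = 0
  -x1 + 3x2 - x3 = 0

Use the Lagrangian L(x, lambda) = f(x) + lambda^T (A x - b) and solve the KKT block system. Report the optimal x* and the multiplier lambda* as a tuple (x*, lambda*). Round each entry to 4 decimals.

Form the Lagrangian:
  L(x, lambda) = (1/2) x^T Q x + c^T x + lambda^T (A x - b)
Stationarity (grad_x L = 0): Q x + c + A^T lambda = 0.
Primal feasibility: A x = b.

This gives the KKT block system:
  [ Q   A^T ] [ x     ]   [-c ]
  [ A    0  ] [ lambda ] = [ b ]

Solving the linear system:
  x*      = (0.5526, 0.1842, 0)
  lambda* = (-2.4737, 3.2632)
  f(x*)   = -1.2895

x* = (0.5526, 0.1842, 0), lambda* = (-2.4737, 3.2632)


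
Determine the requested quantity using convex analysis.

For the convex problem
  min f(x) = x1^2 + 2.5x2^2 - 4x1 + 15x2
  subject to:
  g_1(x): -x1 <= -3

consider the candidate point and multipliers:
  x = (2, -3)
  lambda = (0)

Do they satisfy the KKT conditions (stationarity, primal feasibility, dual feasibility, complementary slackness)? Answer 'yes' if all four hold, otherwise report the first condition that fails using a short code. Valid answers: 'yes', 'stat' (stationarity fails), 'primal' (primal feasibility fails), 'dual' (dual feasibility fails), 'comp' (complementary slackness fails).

Gradient of f: grad f(x) = Q x + c = (0, 0)
Constraint values g_i(x) = a_i^T x - b_i:
  g_1((2, -3)) = 1
Stationarity residual: grad f(x) + sum_i lambda_i a_i = (0, 0)
  -> stationarity OK
Primal feasibility (all g_i <= 0): FAILS
Dual feasibility (all lambda_i >= 0): OK
Complementary slackness (lambda_i * g_i(x) = 0 for all i): OK

Verdict: the first failing condition is primal_feasibility -> primal.

primal


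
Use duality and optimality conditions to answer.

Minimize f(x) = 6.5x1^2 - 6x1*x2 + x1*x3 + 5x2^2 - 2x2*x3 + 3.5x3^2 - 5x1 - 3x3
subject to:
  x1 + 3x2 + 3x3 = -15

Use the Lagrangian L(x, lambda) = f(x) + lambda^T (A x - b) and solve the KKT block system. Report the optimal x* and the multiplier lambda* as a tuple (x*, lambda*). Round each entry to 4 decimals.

Form the Lagrangian:
  L(x, lambda) = (1/2) x^T Q x + c^T x + lambda^T (A x - b)
Stationarity (grad_x L = 0): Q x + c + A^T lambda = 0.
Primal feasibility: A x = b.

This gives the KKT block system:
  [ Q   A^T ] [ x     ]   [-c ]
  [ A    0  ] [ lambda ] = [ b ]

Solving the linear system:
  x*      = (-0.9563, -2.4679, -2.2134)
  lambda* = (4.838)
  f(x*)   = 41.9961

x* = (-0.9563, -2.4679, -2.2134), lambda* = (4.838)


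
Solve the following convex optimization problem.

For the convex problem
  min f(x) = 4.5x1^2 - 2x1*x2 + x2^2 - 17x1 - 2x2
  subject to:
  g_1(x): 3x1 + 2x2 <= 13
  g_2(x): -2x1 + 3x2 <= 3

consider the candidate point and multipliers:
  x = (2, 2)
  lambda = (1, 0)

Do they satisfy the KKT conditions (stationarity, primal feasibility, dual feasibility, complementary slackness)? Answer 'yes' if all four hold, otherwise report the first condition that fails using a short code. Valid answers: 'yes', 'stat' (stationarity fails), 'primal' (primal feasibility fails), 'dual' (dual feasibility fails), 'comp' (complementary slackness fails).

Gradient of f: grad f(x) = Q x + c = (-3, -2)
Constraint values g_i(x) = a_i^T x - b_i:
  g_1((2, 2)) = -3
  g_2((2, 2)) = -1
Stationarity residual: grad f(x) + sum_i lambda_i a_i = (0, 0)
  -> stationarity OK
Primal feasibility (all g_i <= 0): OK
Dual feasibility (all lambda_i >= 0): OK
Complementary slackness (lambda_i * g_i(x) = 0 for all i): FAILS

Verdict: the first failing condition is complementary_slackness -> comp.

comp


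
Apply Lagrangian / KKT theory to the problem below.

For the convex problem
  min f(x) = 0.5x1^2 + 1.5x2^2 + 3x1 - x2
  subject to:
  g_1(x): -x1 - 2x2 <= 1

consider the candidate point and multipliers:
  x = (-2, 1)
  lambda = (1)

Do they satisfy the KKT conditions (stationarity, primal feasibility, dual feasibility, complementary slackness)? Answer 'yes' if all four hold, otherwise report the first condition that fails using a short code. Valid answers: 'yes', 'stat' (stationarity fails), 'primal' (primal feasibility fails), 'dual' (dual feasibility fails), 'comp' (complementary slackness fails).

Gradient of f: grad f(x) = Q x + c = (1, 2)
Constraint values g_i(x) = a_i^T x - b_i:
  g_1((-2, 1)) = -1
Stationarity residual: grad f(x) + sum_i lambda_i a_i = (0, 0)
  -> stationarity OK
Primal feasibility (all g_i <= 0): OK
Dual feasibility (all lambda_i >= 0): OK
Complementary slackness (lambda_i * g_i(x) = 0 for all i): FAILS

Verdict: the first failing condition is complementary_slackness -> comp.

comp


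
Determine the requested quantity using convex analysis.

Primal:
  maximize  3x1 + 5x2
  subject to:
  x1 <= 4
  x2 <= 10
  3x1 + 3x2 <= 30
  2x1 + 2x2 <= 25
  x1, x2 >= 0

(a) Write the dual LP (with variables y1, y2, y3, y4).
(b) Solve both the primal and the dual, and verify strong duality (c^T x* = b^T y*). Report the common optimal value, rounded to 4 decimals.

The standard primal-dual pair for 'max c^T x s.t. A x <= b, x >= 0' is:
  Dual:  min b^T y  s.t.  A^T y >= c,  y >= 0.

So the dual LP is:
  minimize  4y1 + 10y2 + 30y3 + 25y4
  subject to:
    y1 + 3y3 + 2y4 >= 3
    y2 + 3y3 + 2y4 >= 5
    y1, y2, y3, y4 >= 0

Solving the primal: x* = (0, 10).
  primal value c^T x* = 50.
Solving the dual: y* = (0, 0, 1.6667, 0).
  dual value b^T y* = 50.
Strong duality: c^T x* = b^T y*. Confirmed.

50


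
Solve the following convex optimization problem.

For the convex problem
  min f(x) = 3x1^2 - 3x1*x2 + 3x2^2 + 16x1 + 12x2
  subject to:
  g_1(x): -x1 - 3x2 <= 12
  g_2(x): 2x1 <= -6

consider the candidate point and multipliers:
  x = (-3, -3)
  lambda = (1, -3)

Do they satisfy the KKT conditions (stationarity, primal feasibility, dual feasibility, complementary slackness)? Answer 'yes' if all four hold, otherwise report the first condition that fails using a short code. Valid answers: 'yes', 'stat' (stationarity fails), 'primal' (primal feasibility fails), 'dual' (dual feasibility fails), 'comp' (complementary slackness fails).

Gradient of f: grad f(x) = Q x + c = (7, 3)
Constraint values g_i(x) = a_i^T x - b_i:
  g_1((-3, -3)) = 0
  g_2((-3, -3)) = 0
Stationarity residual: grad f(x) + sum_i lambda_i a_i = (0, 0)
  -> stationarity OK
Primal feasibility (all g_i <= 0): OK
Dual feasibility (all lambda_i >= 0): FAILS
Complementary slackness (lambda_i * g_i(x) = 0 for all i): OK

Verdict: the first failing condition is dual_feasibility -> dual.

dual


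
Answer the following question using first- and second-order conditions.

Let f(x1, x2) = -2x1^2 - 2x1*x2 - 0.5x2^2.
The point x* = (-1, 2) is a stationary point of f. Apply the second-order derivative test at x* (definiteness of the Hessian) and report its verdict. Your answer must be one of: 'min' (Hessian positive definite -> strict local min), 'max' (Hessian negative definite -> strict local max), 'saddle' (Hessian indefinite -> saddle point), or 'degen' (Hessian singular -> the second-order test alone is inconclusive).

Compute the Hessian H = grad^2 f:
  H = [[-4, -2], [-2, -1]]
Verify stationarity: grad f(x*) = H x* + g = (0, 0).
Eigenvalues of H: -5, 0.
H has a zero eigenvalue (singular; negative semidefinite but not definite), so H is neither positive definite, negative definite, nor indefinite. The second-order test alone is inconclusive -> degen.
(Indeed, f is constant along the null direction of H through x*, so x* is not a strict local extremum.)

degen


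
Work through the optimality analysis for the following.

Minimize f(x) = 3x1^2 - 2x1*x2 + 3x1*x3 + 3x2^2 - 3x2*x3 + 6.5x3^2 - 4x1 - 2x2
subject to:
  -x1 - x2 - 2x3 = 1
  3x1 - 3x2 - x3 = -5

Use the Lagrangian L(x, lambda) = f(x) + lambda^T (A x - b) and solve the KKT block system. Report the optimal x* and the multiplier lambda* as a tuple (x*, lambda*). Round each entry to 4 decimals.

Form the Lagrangian:
  L(x, lambda) = (1/2) x^T Q x + c^T x + lambda^T (A x - b)
Stationarity (grad_x L = 0): Q x + c + A^T lambda = 0.
Primal feasibility: A x = b.

This gives the KKT block system:
  [ Q   A^T ] [ x     ]   [-c ]
  [ A    0  ] [ lambda ] = [ b ]

Solving the linear system:
  x*      = (-1.2464, 0.455, -0.1043)
  lambda* = (-4.5829, 2.7062)
  f(x*)   = 11.0948

x* = (-1.2464, 0.455, -0.1043), lambda* = (-4.5829, 2.7062)


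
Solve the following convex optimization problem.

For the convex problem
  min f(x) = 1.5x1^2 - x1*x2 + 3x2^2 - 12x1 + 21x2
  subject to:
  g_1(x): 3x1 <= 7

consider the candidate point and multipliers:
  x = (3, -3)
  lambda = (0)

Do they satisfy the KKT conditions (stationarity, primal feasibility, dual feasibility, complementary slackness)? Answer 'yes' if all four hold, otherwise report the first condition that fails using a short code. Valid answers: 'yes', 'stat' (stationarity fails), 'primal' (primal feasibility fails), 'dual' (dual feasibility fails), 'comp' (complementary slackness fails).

Gradient of f: grad f(x) = Q x + c = (0, 0)
Constraint values g_i(x) = a_i^T x - b_i:
  g_1((3, -3)) = 2
Stationarity residual: grad f(x) + sum_i lambda_i a_i = (0, 0)
  -> stationarity OK
Primal feasibility (all g_i <= 0): FAILS
Dual feasibility (all lambda_i >= 0): OK
Complementary slackness (lambda_i * g_i(x) = 0 for all i): OK

Verdict: the first failing condition is primal_feasibility -> primal.

primal


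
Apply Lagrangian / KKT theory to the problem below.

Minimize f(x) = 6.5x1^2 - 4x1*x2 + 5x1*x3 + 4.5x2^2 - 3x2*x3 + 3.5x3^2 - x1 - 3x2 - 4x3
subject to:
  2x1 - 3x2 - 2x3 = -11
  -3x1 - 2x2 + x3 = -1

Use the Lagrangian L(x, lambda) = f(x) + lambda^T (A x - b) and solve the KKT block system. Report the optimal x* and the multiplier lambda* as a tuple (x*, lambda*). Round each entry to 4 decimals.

Form the Lagrangian:
  L(x, lambda) = (1/2) x^T Q x + c^T x + lambda^T (A x - b)
Stationarity (grad_x L = 0): Q x + c + A^T lambda = 0.
Primal feasibility: A x = b.

This gives the KKT block system:
  [ Q   A^T ] [ x     ]   [-c ]
  [ A    0  ] [ lambda ] = [ b ]

Solving the linear system:
  x*      = (-0.2798, 2.017, 2.1947)
  lambda* = (2.5021, 1.0909)
  f(x*)   = 7.0317

x* = (-0.2798, 2.017, 2.1947), lambda* = (2.5021, 1.0909)


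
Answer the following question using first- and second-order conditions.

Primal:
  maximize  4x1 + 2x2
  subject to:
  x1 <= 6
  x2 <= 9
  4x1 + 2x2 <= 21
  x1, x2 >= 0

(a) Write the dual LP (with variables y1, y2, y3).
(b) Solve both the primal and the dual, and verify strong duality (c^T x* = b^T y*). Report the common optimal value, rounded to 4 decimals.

The standard primal-dual pair for 'max c^T x s.t. A x <= b, x >= 0' is:
  Dual:  min b^T y  s.t.  A^T y >= c,  y >= 0.

So the dual LP is:
  minimize  6y1 + 9y2 + 21y3
  subject to:
    y1 + 4y3 >= 4
    y2 + 2y3 >= 2
    y1, y2, y3 >= 0

Solving the primal: x* = (5.25, 0).
  primal value c^T x* = 21.
Solving the dual: y* = (0, 0, 1).
  dual value b^T y* = 21.
Strong duality: c^T x* = b^T y*. Confirmed.

21


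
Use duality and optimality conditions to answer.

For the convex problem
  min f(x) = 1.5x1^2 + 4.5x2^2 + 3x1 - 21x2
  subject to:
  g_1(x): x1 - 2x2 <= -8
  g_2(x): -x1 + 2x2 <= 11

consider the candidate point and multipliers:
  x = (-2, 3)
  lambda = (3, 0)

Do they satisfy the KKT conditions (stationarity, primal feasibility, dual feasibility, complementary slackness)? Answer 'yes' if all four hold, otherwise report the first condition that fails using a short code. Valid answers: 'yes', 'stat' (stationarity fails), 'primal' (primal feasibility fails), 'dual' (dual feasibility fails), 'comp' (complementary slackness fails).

Gradient of f: grad f(x) = Q x + c = (-3, 6)
Constraint values g_i(x) = a_i^T x - b_i:
  g_1((-2, 3)) = 0
  g_2((-2, 3)) = -3
Stationarity residual: grad f(x) + sum_i lambda_i a_i = (0, 0)
  -> stationarity OK
Primal feasibility (all g_i <= 0): OK
Dual feasibility (all lambda_i >= 0): OK
Complementary slackness (lambda_i * g_i(x) = 0 for all i): OK

Verdict: yes, KKT holds.

yes


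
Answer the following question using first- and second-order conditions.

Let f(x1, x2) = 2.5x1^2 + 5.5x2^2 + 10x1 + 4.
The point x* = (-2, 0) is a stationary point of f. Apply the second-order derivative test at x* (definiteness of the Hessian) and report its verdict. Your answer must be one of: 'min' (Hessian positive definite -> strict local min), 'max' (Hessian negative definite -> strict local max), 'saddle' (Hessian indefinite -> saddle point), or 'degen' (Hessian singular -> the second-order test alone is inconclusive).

Compute the Hessian H = grad^2 f:
  H = [[5, 0], [0, 11]]
Verify stationarity: grad f(x*) = H x* + g = (0, 0).
Eigenvalues of H: 5, 11.
Both eigenvalues > 0, so H is positive definite -> x* is a strict local min.

min


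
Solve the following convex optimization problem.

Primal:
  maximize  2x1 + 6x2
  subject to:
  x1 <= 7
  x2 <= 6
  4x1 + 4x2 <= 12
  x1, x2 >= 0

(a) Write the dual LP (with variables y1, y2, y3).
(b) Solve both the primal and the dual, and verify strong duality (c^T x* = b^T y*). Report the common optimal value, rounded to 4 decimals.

The standard primal-dual pair for 'max c^T x s.t. A x <= b, x >= 0' is:
  Dual:  min b^T y  s.t.  A^T y >= c,  y >= 0.

So the dual LP is:
  minimize  7y1 + 6y2 + 12y3
  subject to:
    y1 + 4y3 >= 2
    y2 + 4y3 >= 6
    y1, y2, y3 >= 0

Solving the primal: x* = (0, 3).
  primal value c^T x* = 18.
Solving the dual: y* = (0, 0, 1.5).
  dual value b^T y* = 18.
Strong duality: c^T x* = b^T y*. Confirmed.

18


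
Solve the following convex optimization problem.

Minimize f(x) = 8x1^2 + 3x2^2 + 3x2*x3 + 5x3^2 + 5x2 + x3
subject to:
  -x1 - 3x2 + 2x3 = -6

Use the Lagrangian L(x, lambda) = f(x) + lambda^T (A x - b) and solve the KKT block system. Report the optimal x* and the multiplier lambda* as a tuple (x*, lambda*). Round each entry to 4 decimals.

Form the Lagrangian:
  L(x, lambda) = (1/2) x^T Q x + c^T x + lambda^T (A x - b)
Stationarity (grad_x L = 0): Q x + c + A^T lambda = 0.
Primal feasibility: A x = b.

This gives the KKT block system:
  [ Q   A^T ] [ x     ]   [-c ]
  [ A    0  ] [ lambda ] = [ b ]

Solving the linear system:
  x*      = (0.1897, 1.2211, -1.0734)
  lambda* = (3.0355)
  f(x*)   = 11.6226

x* = (0.1897, 1.2211, -1.0734), lambda* = (3.0355)


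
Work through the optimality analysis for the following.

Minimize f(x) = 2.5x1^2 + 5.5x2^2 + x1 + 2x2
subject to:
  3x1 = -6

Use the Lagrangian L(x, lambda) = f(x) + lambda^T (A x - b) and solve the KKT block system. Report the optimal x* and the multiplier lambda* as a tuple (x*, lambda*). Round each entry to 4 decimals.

Form the Lagrangian:
  L(x, lambda) = (1/2) x^T Q x + c^T x + lambda^T (A x - b)
Stationarity (grad_x L = 0): Q x + c + A^T lambda = 0.
Primal feasibility: A x = b.

This gives the KKT block system:
  [ Q   A^T ] [ x     ]   [-c ]
  [ A    0  ] [ lambda ] = [ b ]

Solving the linear system:
  x*      = (-2, -0.1818)
  lambda* = (3)
  f(x*)   = 7.8182

x* = (-2, -0.1818), lambda* = (3)


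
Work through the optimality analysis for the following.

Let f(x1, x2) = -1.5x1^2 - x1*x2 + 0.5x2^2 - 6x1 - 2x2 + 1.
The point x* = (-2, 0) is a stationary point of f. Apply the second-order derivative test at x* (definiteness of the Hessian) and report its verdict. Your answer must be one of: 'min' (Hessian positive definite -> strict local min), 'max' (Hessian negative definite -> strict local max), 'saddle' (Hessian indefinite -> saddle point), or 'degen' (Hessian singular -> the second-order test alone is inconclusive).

Compute the Hessian H = grad^2 f:
  H = [[-3, -1], [-1, 1]]
Verify stationarity: grad f(x*) = H x* + g = (0, 0).
Eigenvalues of H: -3.2361, 1.2361.
Eigenvalues have mixed signs, so H is indefinite -> x* is a saddle point.

saddle


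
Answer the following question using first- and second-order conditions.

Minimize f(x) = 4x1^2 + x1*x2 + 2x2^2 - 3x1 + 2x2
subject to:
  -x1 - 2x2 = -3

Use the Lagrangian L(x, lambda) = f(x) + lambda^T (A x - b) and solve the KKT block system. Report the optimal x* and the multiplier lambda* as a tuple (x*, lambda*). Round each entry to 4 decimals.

Form the Lagrangian:
  L(x, lambda) = (1/2) x^T Q x + c^T x + lambda^T (A x - b)
Stationarity (grad_x L = 0): Q x + c + A^T lambda = 0.
Primal feasibility: A x = b.

This gives the KKT block system:
  [ Q   A^T ] [ x     ]   [-c ]
  [ A    0  ] [ lambda ] = [ b ]

Solving the linear system:
  x*      = (0.6875, 1.1563)
  lambda* = (3.6563)
  f(x*)   = 5.6094

x* = (0.6875, 1.1563), lambda* = (3.6563)


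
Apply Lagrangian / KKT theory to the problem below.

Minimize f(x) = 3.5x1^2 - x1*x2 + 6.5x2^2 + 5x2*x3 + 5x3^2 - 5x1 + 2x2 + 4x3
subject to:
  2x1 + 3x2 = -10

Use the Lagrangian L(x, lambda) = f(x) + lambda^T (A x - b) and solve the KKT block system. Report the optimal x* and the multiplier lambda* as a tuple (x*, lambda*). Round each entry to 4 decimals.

Form the Lagrangian:
  L(x, lambda) = (1/2) x^T Q x + c^T x + lambda^T (A x - b)
Stationarity (grad_x L = 0): Q x + c + A^T lambda = 0.
Primal feasibility: A x = b.

This gives the KKT block system:
  [ Q   A^T ] [ x     ]   [-c ]
  [ A    0  ] [ lambda ] = [ b ]

Solving the linear system:
  x*      = (-1.6667, -2.2222, 0.7111)
  lambda* = (7.2222)
  f(x*)   = 39.4778

x* = (-1.6667, -2.2222, 0.7111), lambda* = (7.2222)


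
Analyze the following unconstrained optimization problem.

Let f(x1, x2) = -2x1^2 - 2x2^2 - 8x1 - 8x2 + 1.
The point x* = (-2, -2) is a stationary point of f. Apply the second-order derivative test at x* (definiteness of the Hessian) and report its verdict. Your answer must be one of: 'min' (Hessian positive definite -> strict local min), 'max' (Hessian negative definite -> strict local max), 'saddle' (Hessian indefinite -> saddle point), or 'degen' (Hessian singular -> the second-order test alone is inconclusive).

Compute the Hessian H = grad^2 f:
  H = [[-4, 0], [0, -4]]
Verify stationarity: grad f(x*) = H x* + g = (0, 0).
Eigenvalues of H: -4, -4.
Both eigenvalues < 0, so H is negative definite -> x* is a strict local max.

max
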